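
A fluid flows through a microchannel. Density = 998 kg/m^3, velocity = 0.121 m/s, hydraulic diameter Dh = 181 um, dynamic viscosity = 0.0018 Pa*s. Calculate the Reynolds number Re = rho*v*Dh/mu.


Step 1: Convert Dh to meters: Dh = 181e-6 m
Step 2: Re = rho * v * Dh / mu
Re = 998 * 0.121 * 181e-6 / 0.0018
Re = 12.143


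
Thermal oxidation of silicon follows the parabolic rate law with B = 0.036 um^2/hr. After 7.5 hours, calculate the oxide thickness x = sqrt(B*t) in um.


Step 1: Compute B*t = 0.036 * 7.5 = 0.27
Step 2: x = sqrt(0.27)
x = 0.52 um


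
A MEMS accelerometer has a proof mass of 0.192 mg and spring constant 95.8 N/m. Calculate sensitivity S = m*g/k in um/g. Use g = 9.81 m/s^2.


Step 1: Convert mass: m = 0.192 mg = 1.92e-07 kg
Step 2: S = m * g / k = 1.92e-07 * 9.81 / 95.8
Step 3: S = 1.97e-08 m/g
Step 4: Convert to um/g: S = 0.02 um/g


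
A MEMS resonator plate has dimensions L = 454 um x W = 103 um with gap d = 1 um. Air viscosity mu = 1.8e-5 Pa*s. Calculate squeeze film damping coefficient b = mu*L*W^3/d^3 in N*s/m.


Step 1: Convert to SI.
L = 454e-6 m, W = 103e-6 m, d = 1e-6 m
Step 2: W^3 = (103e-6)^3 = 1.09e-12 m^3
Step 3: d^3 = (1e-6)^3 = 1.00e-18 m^3
Step 4: b = 1.8e-5 * 454e-6 * 1.09e-12 / 1.00e-18
b = 8.93e-03 N*s/m


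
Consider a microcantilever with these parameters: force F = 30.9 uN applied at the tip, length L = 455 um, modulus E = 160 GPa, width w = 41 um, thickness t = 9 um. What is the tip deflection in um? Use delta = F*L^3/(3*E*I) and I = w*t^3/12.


Step 1: Calculate the second moment of area.
I = w * t^3 / 12 = 41 * 9^3 / 12 = 2490.75 um^4
Step 2: Convert E to consistent units (1 GPa = 1000 uN/um^2).
E = 160 GPa = 160000 uN/um^2
Step 3: Calculate tip deflection.
delta = F * L^3 / (3 * E * I)
delta = 30.9 * 455^3 / (3 * 160000 * 2490.75)
delta = 2.4346 um


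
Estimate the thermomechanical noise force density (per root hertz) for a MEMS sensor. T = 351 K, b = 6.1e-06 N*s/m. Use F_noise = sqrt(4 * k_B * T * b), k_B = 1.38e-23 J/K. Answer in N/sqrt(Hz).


Step 1: Compute 4 * k_B * T * b
= 4 * 1.38e-23 * 351 * 6.1e-06
= 1.1819e-25 N^2/Hz
Step 2: F_noise = sqrt(1.1819e-25)
F_noise = 3.44e-13 N/sqrt(Hz)


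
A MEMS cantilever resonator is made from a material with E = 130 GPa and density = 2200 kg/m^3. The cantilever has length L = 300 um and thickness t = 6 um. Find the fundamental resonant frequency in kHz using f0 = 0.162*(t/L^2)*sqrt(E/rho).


Step 1: Convert units to SI.
t_SI = 6e-6 m, L_SI = 300e-6 m
Step 2: Calculate sqrt(E/rho).
sqrt(130e9 / 2200) = 7687.06 m/s
Step 3: Compute f0.
f0 = 0.162 * 6e-6 / (300e-6)^2 * 7687.06 = 83020.2 Hz = 83.02 kHz


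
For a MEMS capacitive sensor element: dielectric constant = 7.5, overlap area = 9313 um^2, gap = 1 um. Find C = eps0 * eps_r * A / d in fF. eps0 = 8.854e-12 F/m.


Step 1: Convert area to m^2: A = 9313e-12 m^2
Step 2: Convert gap to m: d = 1e-6 m
Step 3: C = eps0 * eps_r * A / d
C = 8.854e-12 * 7.5 * 9313e-12 / 1e-6
Step 4: Convert to fF (multiply by 1e15).
C = 618.43 fF


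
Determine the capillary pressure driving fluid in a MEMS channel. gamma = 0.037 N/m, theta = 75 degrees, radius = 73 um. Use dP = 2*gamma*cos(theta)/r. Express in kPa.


Step 1: cos(75 deg) = 0.2588
Step 2: Convert r to m: r = 73e-6 m
Step 3: dP = 2 * 0.037 * 0.2588 / 73e-6 = 262.3 Pa
Step 4: Convert Pa to kPa (divide by 1000).
dP = 0.26 kPa


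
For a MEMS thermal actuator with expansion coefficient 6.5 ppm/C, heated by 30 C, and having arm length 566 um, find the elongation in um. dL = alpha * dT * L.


Step 1: Convert CTE: alpha = 6.5 ppm/C = 6.5e-6 /C
Step 2: dL = 6.5e-6 * 30 * 566
dL = 0.1104 um


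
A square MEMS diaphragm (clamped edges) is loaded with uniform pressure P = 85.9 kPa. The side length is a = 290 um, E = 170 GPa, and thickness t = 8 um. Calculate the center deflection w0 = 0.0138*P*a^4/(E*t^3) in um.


Step 1: Convert pressure to compatible units (E is in GPa, so P in GPa).
P = 85.9 kPa = 85.9e-6 GPa
Step 2: Compute numerator: 0.0138 * P * a^4.
a^4 = 290^4 = 7072810000
numerator = 0.0138 * 85.9e-6 * 7072810000 = 8.3843e+03
Step 3: Compute denominator: E * t^3 = 170 * 8^3 = 87040
Step 4: w0 = numerator / denominator = 8.3843e+03 / 87040 = 0.0963 um


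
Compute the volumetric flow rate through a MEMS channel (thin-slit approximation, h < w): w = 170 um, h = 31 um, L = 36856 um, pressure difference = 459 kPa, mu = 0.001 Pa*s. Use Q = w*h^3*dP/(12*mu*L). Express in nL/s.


Step 1: Convert all dimensions to SI (meters).
w = 170e-6 m, h = 31e-6 m, L = 36856e-6 m, dP = 459e3 Pa
Step 2: Q = w * h^3 * dP / (12 * mu * L)
Q = 170e-6 * (31e-6)^3 * 459e3 / (12 * 0.001 * 36856e-6) = 5.25602283e-09 m^3/s
Step 3: Convert Q from m^3/s to nL/s (1 m^3 = 1e12 nL, so multiply by 1e12).
Q = 5256.023 nL/s


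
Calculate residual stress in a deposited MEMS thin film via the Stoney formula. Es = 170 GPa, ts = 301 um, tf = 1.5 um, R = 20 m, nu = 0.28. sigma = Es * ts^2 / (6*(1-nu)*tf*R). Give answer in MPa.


Step 1: Compute numerator: Es * ts^2 = 170 * 301^2 = 15402170 (GPa*um^2)
Step 2: Compute denominator (R in um): 6*(1-nu)*tf*R = 6*0.72*1.5*20e6 = 129600000.0 (um^2)
Step 3: sigma (GPa) = 15402170 / 129600000.0 = 1.18844e-01 GPa
Step 4: Convert to MPa (x1000): sigma = 118.8 MPa


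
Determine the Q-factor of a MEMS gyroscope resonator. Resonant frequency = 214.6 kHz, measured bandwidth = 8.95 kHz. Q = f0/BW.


Step 1: Q = f0 / bandwidth
Step 2: Q = 214.6 / 8.95
Q = 24.0


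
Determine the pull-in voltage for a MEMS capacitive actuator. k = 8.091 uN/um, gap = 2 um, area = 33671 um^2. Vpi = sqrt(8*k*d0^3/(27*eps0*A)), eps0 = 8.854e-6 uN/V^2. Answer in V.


Step 1: Compute numerator: 8 * k * d0^3 = 8 * 8.091 * 2^3 = 517.824
Step 2: Compute denominator: 27 * eps0 * A = 27 * 8.854e-6 * 33671 = 8.049322
Step 3: Vpi = sqrt(517.824 / 8.049322)
Vpi = 8.02 V


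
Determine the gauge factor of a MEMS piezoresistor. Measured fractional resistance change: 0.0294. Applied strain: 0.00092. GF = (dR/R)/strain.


Step 1: Identify values.
dR/R = 0.0294, strain = 0.00092
Step 2: GF = (dR/R) / strain = 0.0294 / 0.00092
GF = 32.0


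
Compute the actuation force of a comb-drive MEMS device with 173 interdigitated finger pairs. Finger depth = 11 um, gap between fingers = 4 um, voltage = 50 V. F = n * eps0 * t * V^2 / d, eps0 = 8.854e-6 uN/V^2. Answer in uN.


Step 1: Parameters: n=173, eps0=8.854e-6 uN/V^2, t=11 um, V=50 V, d=4 um
Step 2: V^2 = 2500
Step 3: F = 173 * 8.854e-6 * 11 * 2500 / 4
F = 10.531 uN


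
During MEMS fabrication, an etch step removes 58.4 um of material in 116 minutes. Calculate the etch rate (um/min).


Step 1: Etch rate = depth / time
Step 2: rate = 58.4 / 116
rate = 0.503 um/min


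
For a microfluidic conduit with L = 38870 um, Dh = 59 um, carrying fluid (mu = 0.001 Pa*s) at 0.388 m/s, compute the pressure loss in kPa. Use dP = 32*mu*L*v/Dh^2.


Step 1: Convert to SI: L = 38870e-6 m, Dh = 59e-6 m
Step 2: dP = 32 * 0.001 * 38870e-6 * 0.388 / (59e-6)^2
Step 3: dP = 138641.17 Pa
Step 4: Convert to kPa: dP = 138.64 kPa


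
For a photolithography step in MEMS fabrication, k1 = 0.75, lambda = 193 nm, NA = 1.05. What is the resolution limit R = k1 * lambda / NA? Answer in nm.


Step 1: Identify values: k1 = 0.75, lambda = 193 nm, NA = 1.05
Step 2: R = k1 * lambda / NA
R = 0.75 * 193 / 1.05
R = 137.9 nm


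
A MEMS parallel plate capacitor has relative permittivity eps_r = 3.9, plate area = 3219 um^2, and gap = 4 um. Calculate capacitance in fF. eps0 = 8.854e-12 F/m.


Step 1: Convert area to m^2: A = 3219e-12 m^2
Step 2: Convert gap to m: d = 4e-6 m
Step 3: C = eps0 * eps_r * A / d
C = 8.854e-12 * 3.9 * 3219e-12 / 4e-6
Step 4: Convert to fF (multiply by 1e15).
C = 27.79 fF


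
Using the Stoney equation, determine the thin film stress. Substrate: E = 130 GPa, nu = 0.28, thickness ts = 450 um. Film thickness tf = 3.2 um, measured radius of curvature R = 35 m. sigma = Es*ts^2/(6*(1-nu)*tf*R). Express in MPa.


Step 1: Compute numerator: Es * ts^2 = 130 * 450^2 = 26325000 (GPa*um^2)
Step 2: Compute denominator (R in um): 6*(1-nu)*tf*R = 6*0.72*3.2*35e6 = 483840000.0 (um^2)
Step 3: sigma (GPa) = 26325000 / 483840000.0 = 5.4408e-02 GPa
Step 4: Convert to MPa (x1000): sigma = 54.4 MPa


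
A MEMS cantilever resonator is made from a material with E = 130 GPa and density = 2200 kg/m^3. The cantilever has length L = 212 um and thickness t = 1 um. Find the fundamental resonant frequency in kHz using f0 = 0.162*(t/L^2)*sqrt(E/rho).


Step 1: Convert units to SI.
t_SI = 1e-6 m, L_SI = 212e-6 m
Step 2: Calculate sqrt(E/rho).
sqrt(130e9 / 2200) = 7687.06 m/s
Step 3: Compute f0.
f0 = 0.162 * 1e-6 / (212e-6)^2 * 7687.06 = 27707.9 Hz = 27.71 kHz


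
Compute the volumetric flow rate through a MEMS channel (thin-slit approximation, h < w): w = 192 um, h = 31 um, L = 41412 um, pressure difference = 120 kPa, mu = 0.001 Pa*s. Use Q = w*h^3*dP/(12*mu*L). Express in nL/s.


Step 1: Convert all dimensions to SI (meters).
w = 192e-6 m, h = 31e-6 m, L = 41412e-6 m, dP = 120e3 Pa
Step 2: Q = w * h^3 * dP / (12 * mu * L)
Q = 192e-6 * (31e-6)^3 * 120e3 / (12 * 0.001 * 41412e-6) = 1.38121124e-09 m^3/s
Step 3: Convert Q from m^3/s to nL/s (1 m^3 = 1e12 nL, so multiply by 1e12).
Q = 1381.211 nL/s


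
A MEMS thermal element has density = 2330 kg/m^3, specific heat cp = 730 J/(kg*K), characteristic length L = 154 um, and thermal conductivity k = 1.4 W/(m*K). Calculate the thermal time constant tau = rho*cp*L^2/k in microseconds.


Step 1: Convert L to m: L = 154e-6 m
Step 2: L^2 = (154e-6)^2 = 2.3716e-08 m^2
Step 3: tau = 2330 * 730 * 2.3716e-08 / 1.4 = 2.8813246e-02 s
Step 4: Convert to microseconds (multiply by 1e6).
tau = 28813.246 us


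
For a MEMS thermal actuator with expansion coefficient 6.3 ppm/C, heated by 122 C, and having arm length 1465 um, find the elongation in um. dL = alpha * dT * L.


Step 1: Convert CTE: alpha = 6.3 ppm/C = 6.3e-6 /C
Step 2: dL = 6.3e-6 * 122 * 1465
dL = 1.126 um


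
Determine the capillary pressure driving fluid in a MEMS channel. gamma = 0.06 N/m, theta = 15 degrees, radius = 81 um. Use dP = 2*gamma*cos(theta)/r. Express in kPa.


Step 1: cos(15 deg) = 0.9659
Step 2: Convert r to m: r = 81e-6 m
Step 3: dP = 2 * 0.06 * 0.9659 / 81e-6 = 1431.0 Pa
Step 4: Convert Pa to kPa (divide by 1000).
dP = 1.43 kPa


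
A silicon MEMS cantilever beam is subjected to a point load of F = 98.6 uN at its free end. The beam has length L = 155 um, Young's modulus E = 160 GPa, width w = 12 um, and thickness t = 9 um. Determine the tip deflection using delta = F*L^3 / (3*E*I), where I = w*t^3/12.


Step 1: Calculate the second moment of area.
I = w * t^3 / 12 = 12 * 9^3 / 12 = 729.0 um^4
Step 2: Convert E to consistent units (1 GPa = 1000 uN/um^2).
E = 160 GPa = 160000 uN/um^2
Step 3: Calculate tip deflection.
delta = F * L^3 / (3 * E * I)
delta = 98.6 * 155^3 / (3 * 160000 * 729.0)
delta = 1.0493 um


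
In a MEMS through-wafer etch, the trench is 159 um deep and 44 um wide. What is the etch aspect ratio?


Step 1: AR = depth / width
Step 2: AR = 159 / 44
AR = 3.6


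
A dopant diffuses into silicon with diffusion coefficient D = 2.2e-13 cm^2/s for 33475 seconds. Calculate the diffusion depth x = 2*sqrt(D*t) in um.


Step 1: Compute D*t = 2.2e-13 * 33475 = 7.3645e-09 cm^2
Step 2: sqrt(D*t) = 8.58167e-05 cm
Step 3: x = 2 * 8.58167e-05 cm = 1.716334e-04 cm
Step 4: Convert to um (1 cm = 1e4 um): x = 1.716 um


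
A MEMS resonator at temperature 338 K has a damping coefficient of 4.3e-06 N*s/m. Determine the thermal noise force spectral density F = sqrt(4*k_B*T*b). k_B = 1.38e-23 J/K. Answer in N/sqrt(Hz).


Step 1: Compute 4 * k_B * T * b
= 4 * 1.38e-23 * 338 * 4.3e-06
= 8.0228e-26 N^2/Hz
Step 2: F_noise = sqrt(8.0228e-26)
F_noise = 2.83e-13 N/sqrt(Hz)


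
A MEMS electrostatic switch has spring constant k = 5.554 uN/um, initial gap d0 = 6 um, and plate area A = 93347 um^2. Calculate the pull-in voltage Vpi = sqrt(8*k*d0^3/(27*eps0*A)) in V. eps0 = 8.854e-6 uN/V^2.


Step 1: Compute numerator: 8 * k * d0^3 = 8 * 5.554 * 6^3 = 9597.312
Step 2: Compute denominator: 27 * eps0 * A = 27 * 8.854e-6 * 93347 = 22.315347
Step 3: Vpi = sqrt(9597.312 / 22.315347)
Vpi = 20.74 V


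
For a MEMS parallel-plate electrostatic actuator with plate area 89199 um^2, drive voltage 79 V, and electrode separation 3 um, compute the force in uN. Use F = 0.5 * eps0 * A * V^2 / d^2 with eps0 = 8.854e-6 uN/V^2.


Step 1: Identify parameters.
eps0 = 8.854e-6 uN/V^2, A = 89199 um^2, V = 79 V, d = 3 um
Step 2: Compute V^2 = 79^2 = 6241
Step 3: Compute d^2 = 3^2 = 9
Step 4: F = 0.5 * 8.854e-6 * 89199 * 6241 / 9
F = 273.83 uN


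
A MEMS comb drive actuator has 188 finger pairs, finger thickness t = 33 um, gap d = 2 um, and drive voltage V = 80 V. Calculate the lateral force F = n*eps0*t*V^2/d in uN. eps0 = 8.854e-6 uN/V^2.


Step 1: Parameters: n=188, eps0=8.854e-6 uN/V^2, t=33 um, V=80 V, d=2 um
Step 2: V^2 = 6400
Step 3: F = 188 * 8.854e-6 * 33 * 6400 / 2
F = 175.777 uN


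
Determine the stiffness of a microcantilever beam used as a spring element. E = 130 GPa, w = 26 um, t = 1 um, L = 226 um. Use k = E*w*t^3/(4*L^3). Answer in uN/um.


Step 1: Convert E to consistent units (1 GPa = 1000 uN/um^2).
E = 130 GPa = 130000 uN/um^2
Step 2: Compute t^3 = 1^3 = 1
Step 3: Compute L^3 = 226^3 = 11543176
Step 4: k = 130000 * 26 * 1 / (4 * 11543176)
k = 0.0732 uN/um


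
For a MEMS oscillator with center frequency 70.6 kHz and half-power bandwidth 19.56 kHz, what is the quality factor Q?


Step 1: Q = f0 / bandwidth
Step 2: Q = 70.6 / 19.56
Q = 3.6


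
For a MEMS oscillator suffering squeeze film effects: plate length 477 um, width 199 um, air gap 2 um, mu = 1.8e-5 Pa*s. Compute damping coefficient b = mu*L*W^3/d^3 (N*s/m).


Step 1: Convert to SI.
L = 477e-6 m, W = 199e-6 m, d = 2e-6 m
Step 2: W^3 = (199e-6)^3 = 7.88e-12 m^3
Step 3: d^3 = (2e-6)^3 = 8.00e-18 m^3
Step 4: b = 1.8e-5 * 477e-6 * 7.88e-12 / 8.00e-18
b = 8.46e-03 N*s/m


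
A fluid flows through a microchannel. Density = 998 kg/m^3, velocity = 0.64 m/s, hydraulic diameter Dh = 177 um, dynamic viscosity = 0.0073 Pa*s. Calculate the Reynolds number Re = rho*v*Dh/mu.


Step 1: Convert Dh to meters: Dh = 177e-6 m
Step 2: Re = rho * v * Dh / mu
Re = 998 * 0.64 * 177e-6 / 0.0073
Re = 15.487


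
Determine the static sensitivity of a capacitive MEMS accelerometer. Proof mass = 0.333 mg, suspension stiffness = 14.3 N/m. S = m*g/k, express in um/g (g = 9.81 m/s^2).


Step 1: Convert mass: m = 0.333 mg = 3.33e-07 kg
Step 2: S = m * g / k = 3.33e-07 * 9.81 / 14.3
Step 3: S = 2.28e-07 m/g
Step 4: Convert to um/g: S = 0.228 um/g


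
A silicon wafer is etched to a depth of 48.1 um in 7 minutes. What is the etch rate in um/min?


Step 1: Etch rate = depth / time
Step 2: rate = 48.1 / 7
rate = 6.871 um/min


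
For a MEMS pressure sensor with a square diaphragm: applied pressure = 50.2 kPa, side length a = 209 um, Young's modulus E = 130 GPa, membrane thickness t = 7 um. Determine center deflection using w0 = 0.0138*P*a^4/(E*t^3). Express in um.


Step 1: Convert pressure to compatible units (E is in GPa, so P in GPa).
P = 50.2 kPa = 50.2e-6 GPa
Step 2: Compute numerator: 0.0138 * P * a^4.
a^4 = 209^4 = 1908029761
numerator = 0.0138 * 50.2e-6 * 1908029761 = 1.3218e+03
Step 3: Compute denominator: E * t^3 = 130 * 7^3 = 44590
Step 4: w0 = numerator / denominator = 1.3218e+03 / 44590 = 0.0296 um


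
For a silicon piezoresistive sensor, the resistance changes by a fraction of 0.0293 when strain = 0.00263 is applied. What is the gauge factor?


Step 1: Identify values.
dR/R = 0.0293, strain = 0.00263
Step 2: GF = (dR/R) / strain = 0.0293 / 0.00263
GF = 11.1


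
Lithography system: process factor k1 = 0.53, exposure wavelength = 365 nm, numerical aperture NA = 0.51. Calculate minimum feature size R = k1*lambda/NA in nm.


Step 1: Identify values: k1 = 0.53, lambda = 365 nm, NA = 0.51
Step 2: R = k1 * lambda / NA
R = 0.53 * 365 / 0.51
R = 379.3 nm


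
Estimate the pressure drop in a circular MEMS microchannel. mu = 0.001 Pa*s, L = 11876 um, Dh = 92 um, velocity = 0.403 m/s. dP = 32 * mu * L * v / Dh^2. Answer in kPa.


Step 1: Convert to SI: L = 11876e-6 m, Dh = 92e-6 m
Step 2: dP = 32 * 0.001 * 11876e-6 * 0.403 / (92e-6)^2
Step 3: dP = 18094.62 Pa
Step 4: Convert to kPa: dP = 18.09 kPa


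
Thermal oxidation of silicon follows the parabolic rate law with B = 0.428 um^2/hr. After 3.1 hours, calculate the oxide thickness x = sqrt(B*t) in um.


Step 1: Compute B*t = 0.428 * 3.1 = 1.3268
Step 2: x = sqrt(1.3268)
x = 1.152 um


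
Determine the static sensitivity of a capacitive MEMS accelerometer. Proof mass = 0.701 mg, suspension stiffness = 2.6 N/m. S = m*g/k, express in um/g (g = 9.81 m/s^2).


Step 1: Convert mass: m = 0.701 mg = 7.01e-07 kg
Step 2: S = m * g / k = 7.01e-07 * 9.81 / 2.6
Step 3: S = 2.64e-06 m/g
Step 4: Convert to um/g: S = 2.645 um/g


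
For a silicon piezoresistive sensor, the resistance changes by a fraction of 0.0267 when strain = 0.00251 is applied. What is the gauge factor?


Step 1: Identify values.
dR/R = 0.0267, strain = 0.00251
Step 2: GF = (dR/R) / strain = 0.0267 / 0.00251
GF = 10.6


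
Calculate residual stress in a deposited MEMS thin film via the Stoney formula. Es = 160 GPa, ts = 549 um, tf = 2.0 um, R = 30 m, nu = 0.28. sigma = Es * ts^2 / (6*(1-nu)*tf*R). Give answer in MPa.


Step 1: Compute numerator: Es * ts^2 = 160 * 549^2 = 48224160 (GPa*um^2)
Step 2: Compute denominator (R in um): 6*(1-nu)*tf*R = 6*0.72*2.0*30e6 = 259200000.0 (um^2)
Step 3: sigma (GPa) = 48224160 / 259200000.0 = 1.8605e-01 GPa
Step 4: Convert to MPa (x1000): sigma = 186.0 MPa


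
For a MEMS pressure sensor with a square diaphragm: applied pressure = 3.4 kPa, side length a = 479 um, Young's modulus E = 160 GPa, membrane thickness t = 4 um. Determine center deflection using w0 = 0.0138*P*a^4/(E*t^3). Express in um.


Step 1: Convert pressure to compatible units (E is in GPa, so P in GPa).
P = 3.4 kPa = 3.4e-6 GPa
Step 2: Compute numerator: 0.0138 * P * a^4.
a^4 = 479^4 = 52643172481
numerator = 0.0138 * 3.4e-6 * 52643172481 = 2.47002e+03
Step 3: Compute denominator: E * t^3 = 160 * 4^3 = 10240
Step 4: w0 = numerator / denominator = 2.47002e+03 / 10240 = 0.2412 um


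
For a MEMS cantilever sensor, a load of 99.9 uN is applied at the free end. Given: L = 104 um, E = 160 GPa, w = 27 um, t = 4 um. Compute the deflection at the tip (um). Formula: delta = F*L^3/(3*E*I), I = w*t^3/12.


Step 1: Calculate the second moment of area.
I = w * t^3 / 12 = 27 * 4^3 / 12 = 144.0 um^4
Step 2: Convert E to consistent units (1 GPa = 1000 uN/um^2).
E = 160 GPa = 160000 uN/um^2
Step 3: Calculate tip deflection.
delta = F * L^3 / (3 * E * I)
delta = 99.9 * 104^3 / (3 * 160000 * 144.0)
delta = 1.6258 um


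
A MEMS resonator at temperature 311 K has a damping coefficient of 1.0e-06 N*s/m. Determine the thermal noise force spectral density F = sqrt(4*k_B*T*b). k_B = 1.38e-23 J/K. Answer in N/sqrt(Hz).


Step 1: Compute 4 * k_B * T * b
= 4 * 1.38e-23 * 311 * 1.0e-06
= 1.7167e-26 N^2/Hz
Step 2: F_noise = sqrt(1.7167e-26)
F_noise = 1.31e-13 N/sqrt(Hz)


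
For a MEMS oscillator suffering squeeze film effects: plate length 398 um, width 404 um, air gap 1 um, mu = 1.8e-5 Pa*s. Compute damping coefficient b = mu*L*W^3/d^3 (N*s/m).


Step 1: Convert to SI.
L = 398e-6 m, W = 404e-6 m, d = 1e-6 m
Step 2: W^3 = (404e-6)^3 = 6.59e-11 m^3
Step 3: d^3 = (1e-6)^3 = 1.00e-18 m^3
Step 4: b = 1.8e-5 * 398e-6 * 6.59e-11 / 1.00e-18
b = 4.72e-01 N*s/m


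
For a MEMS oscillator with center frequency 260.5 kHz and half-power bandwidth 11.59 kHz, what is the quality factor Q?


Step 1: Q = f0 / bandwidth
Step 2: Q = 260.5 / 11.59
Q = 22.5


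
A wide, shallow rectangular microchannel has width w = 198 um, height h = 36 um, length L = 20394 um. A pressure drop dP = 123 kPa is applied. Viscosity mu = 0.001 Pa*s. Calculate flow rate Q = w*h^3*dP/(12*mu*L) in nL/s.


Step 1: Convert all dimensions to SI (meters).
w = 198e-6 m, h = 36e-6 m, L = 20394e-6 m, dP = 123e3 Pa
Step 2: Q = w * h^3 * dP / (12 * mu * L)
Q = 198e-6 * (36e-6)^3 * 123e3 / (12 * 0.001 * 20394e-6) = 4.64295146e-09 m^3/s
Step 3: Convert Q from m^3/s to nL/s (1 m^3 = 1e12 nL, so multiply by 1e12).
Q = 4642.951 nL/s


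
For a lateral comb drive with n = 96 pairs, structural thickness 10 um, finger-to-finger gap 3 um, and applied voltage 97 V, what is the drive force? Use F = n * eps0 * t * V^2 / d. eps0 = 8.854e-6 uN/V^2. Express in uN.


Step 1: Parameters: n=96, eps0=8.854e-6 uN/V^2, t=10 um, V=97 V, d=3 um
Step 2: V^2 = 9409
Step 3: F = 96 * 8.854e-6 * 10 * 9409 / 3
F = 26.658 uN


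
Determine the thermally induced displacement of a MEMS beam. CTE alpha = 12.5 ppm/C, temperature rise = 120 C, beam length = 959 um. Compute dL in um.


Step 1: Convert CTE: alpha = 12.5 ppm/C = 12.5e-6 /C
Step 2: dL = 12.5e-6 * 120 * 959
dL = 1.4385 um


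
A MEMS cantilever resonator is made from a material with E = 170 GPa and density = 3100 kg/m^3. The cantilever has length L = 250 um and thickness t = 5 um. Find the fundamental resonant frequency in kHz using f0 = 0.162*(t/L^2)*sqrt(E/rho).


Step 1: Convert units to SI.
t_SI = 5e-6 m, L_SI = 250e-6 m
Step 2: Calculate sqrt(E/rho).
sqrt(170e9 / 3100) = 7405.32 m/s
Step 3: Compute f0.
f0 = 0.162 * 5e-6 / (250e-6)^2 * 7405.32 = 95972.9 Hz = 95.97 kHz


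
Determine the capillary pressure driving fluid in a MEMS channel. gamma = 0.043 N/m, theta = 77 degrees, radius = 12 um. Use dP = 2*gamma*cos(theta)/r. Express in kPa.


Step 1: cos(77 deg) = 0.225
Step 2: Convert r to m: r = 12e-6 m
Step 3: dP = 2 * 0.043 * 0.225 / 12e-6 = 1612.5 Pa
Step 4: Convert Pa to kPa (divide by 1000).
dP = 1.61 kPa


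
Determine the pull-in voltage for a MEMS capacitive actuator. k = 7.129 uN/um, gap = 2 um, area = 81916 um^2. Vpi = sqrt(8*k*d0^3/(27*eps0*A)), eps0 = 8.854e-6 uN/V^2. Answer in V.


Step 1: Compute numerator: 8 * k * d0^3 = 8 * 7.129 * 2^3 = 456.256
Step 2: Compute denominator: 27 * eps0 * A = 27 * 8.854e-6 * 81916 = 19.582675
Step 3: Vpi = sqrt(456.256 / 19.582675)
Vpi = 4.83 V


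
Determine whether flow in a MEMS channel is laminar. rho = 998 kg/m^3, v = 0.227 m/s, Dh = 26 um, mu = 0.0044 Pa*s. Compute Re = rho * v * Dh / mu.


Step 1: Convert Dh to meters: Dh = 26e-6 m
Step 2: Re = rho * v * Dh / mu
Re = 998 * 0.227 * 26e-6 / 0.0044
Re = 1.339
Since Re = 1.339 is below ~2300, the flow is laminar.


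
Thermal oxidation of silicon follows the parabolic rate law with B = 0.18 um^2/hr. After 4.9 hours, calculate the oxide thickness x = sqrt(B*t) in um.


Step 1: Compute B*t = 0.18 * 4.9 = 0.882
Step 2: x = sqrt(0.882)
x = 0.939 um


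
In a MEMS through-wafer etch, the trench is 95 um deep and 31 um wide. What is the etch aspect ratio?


Step 1: AR = depth / width
Step 2: AR = 95 / 31
AR = 3.1


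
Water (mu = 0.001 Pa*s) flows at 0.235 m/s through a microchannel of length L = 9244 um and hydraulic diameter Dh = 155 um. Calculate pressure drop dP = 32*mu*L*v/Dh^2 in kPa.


Step 1: Convert to SI: L = 9244e-6 m, Dh = 155e-6 m
Step 2: dP = 32 * 0.001 * 9244e-6 * 0.235 / (155e-6)^2
Step 3: dP = 2893.44 Pa
Step 4: Convert to kPa: dP = 2.89 kPa


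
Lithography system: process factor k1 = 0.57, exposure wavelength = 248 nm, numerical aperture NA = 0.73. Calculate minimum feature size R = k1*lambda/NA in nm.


Step 1: Identify values: k1 = 0.57, lambda = 248 nm, NA = 0.73
Step 2: R = k1 * lambda / NA
R = 0.57 * 248 / 0.73
R = 193.6 nm


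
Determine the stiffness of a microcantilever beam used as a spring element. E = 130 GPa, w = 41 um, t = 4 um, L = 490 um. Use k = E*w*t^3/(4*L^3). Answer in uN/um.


Step 1: Convert E to consistent units (1 GPa = 1000 uN/um^2).
E = 130 GPa = 130000 uN/um^2
Step 2: Compute t^3 = 4^3 = 64
Step 3: Compute L^3 = 490^3 = 117649000
Step 4: k = 130000 * 41 * 64 / (4 * 117649000)
k = 0.7249 uN/um


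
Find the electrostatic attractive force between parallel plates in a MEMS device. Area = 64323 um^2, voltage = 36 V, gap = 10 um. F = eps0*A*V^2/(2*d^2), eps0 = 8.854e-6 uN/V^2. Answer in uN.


Step 1: Identify parameters.
eps0 = 8.854e-6 uN/V^2, A = 64323 um^2, V = 36 V, d = 10 um
Step 2: Compute V^2 = 36^2 = 1296
Step 3: Compute d^2 = 10^2 = 100
Step 4: F = 0.5 * 8.854e-6 * 64323 * 1296 / 100
F = 3.69 uN


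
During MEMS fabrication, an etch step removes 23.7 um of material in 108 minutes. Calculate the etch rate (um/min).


Step 1: Etch rate = depth / time
Step 2: rate = 23.7 / 108
rate = 0.219 um/min


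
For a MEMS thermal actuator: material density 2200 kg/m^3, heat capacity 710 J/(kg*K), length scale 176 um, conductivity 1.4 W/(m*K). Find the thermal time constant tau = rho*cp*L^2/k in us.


Step 1: Convert L to m: L = 176e-6 m
Step 2: L^2 = (176e-6)^2 = 3.0976e-08 m^2
Step 3: tau = 2200 * 710 * 3.0976e-08 / 1.4 = 3.456036571e-02 s
Step 4: Convert to microseconds (multiply by 1e6).
tau = 34560.366 us


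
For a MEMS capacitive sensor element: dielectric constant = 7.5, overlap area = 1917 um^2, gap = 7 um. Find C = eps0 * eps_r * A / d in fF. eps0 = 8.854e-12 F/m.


Step 1: Convert area to m^2: A = 1917e-12 m^2
Step 2: Convert gap to m: d = 7e-6 m
Step 3: C = eps0 * eps_r * A / d
C = 8.854e-12 * 7.5 * 1917e-12 / 7e-6
Step 4: Convert to fF (multiply by 1e15).
C = 18.19 fF


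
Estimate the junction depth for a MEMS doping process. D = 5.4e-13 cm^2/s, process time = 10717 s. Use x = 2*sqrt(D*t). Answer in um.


Step 1: Compute D*t = 5.4e-13 * 10717 = 5.78718e-09 cm^2
Step 2: sqrt(D*t) = 7.60735e-05 cm
Step 3: x = 2 * 7.60735e-05 cm = 1.52147e-04 cm
Step 4: Convert to um (1 cm = 1e4 um): x = 1.521 um


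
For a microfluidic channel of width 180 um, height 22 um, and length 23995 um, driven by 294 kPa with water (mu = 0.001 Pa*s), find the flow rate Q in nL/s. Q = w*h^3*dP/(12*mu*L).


Step 1: Convert all dimensions to SI (meters).
w = 180e-6 m, h = 22e-6 m, L = 23995e-6 m, dP = 294e3 Pa
Step 2: Q = w * h^3 * dP / (12 * mu * L)
Q = 180e-6 * (22e-6)^3 * 294e3 / (12 * 0.001 * 23995e-6) = 1.9569777e-09 m^3/s
Step 3: Convert Q from m^3/s to nL/s (1 m^3 = 1e12 nL, so multiply by 1e12).
Q = 1956.978 nL/s


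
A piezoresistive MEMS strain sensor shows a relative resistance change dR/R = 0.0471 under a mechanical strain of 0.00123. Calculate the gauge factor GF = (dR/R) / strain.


Step 1: Identify values.
dR/R = 0.0471, strain = 0.00123
Step 2: GF = (dR/R) / strain = 0.0471 / 0.00123
GF = 38.3


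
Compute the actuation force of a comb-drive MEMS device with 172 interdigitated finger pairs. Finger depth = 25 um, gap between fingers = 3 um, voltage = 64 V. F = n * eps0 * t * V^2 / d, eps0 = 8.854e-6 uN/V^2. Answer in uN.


Step 1: Parameters: n=172, eps0=8.854e-6 uN/V^2, t=25 um, V=64 V, d=3 um
Step 2: V^2 = 4096
Step 3: F = 172 * 8.854e-6 * 25 * 4096 / 3
F = 51.981 uN


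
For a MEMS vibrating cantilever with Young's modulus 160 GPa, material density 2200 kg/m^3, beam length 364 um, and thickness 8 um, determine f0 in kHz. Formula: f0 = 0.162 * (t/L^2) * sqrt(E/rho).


Step 1: Convert units to SI.
t_SI = 8e-6 m, L_SI = 364e-6 m
Step 2: Calculate sqrt(E/rho).
sqrt(160e9 / 2200) = 8528.03 m/s
Step 3: Compute f0.
f0 = 0.162 * 8e-6 / (364e-6)^2 * 8528.03 = 83416.3 Hz = 83.42 kHz


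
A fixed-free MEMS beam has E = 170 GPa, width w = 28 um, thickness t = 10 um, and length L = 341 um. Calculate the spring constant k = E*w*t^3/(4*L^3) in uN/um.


Step 1: Convert E to consistent units (1 GPa = 1000 uN/um^2).
E = 170 GPa = 170000 uN/um^2
Step 2: Compute t^3 = 10^3 = 1000
Step 3: Compute L^3 = 341^3 = 39651821
Step 4: k = 170000 * 28 * 1000 / (4 * 39651821)
k = 30.0112 uN/um


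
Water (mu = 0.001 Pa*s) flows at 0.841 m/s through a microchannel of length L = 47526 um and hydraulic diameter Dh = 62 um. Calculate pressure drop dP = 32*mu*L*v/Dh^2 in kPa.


Step 1: Convert to SI: L = 47526e-6 m, Dh = 62e-6 m
Step 2: dP = 32 * 0.001 * 47526e-6 * 0.841 / (62e-6)^2
Step 3: dP = 332731.45 Pa
Step 4: Convert to kPa: dP = 332.73 kPa


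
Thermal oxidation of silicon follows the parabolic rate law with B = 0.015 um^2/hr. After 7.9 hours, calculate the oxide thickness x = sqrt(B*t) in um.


Step 1: Compute B*t = 0.015 * 7.9 = 0.1185
Step 2: x = sqrt(0.1185)
x = 0.344 um


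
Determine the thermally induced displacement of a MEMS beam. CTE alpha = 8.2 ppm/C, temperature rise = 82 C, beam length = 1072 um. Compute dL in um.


Step 1: Convert CTE: alpha = 8.2 ppm/C = 8.2e-6 /C
Step 2: dL = 8.2e-6 * 82 * 1072
dL = 0.7208 um


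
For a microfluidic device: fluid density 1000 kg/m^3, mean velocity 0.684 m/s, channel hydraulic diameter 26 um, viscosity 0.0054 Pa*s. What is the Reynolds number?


Step 1: Convert Dh to meters: Dh = 26e-6 m
Step 2: Re = rho * v * Dh / mu
Re = 1000 * 0.684 * 26e-6 / 0.0054
Re = 3.293


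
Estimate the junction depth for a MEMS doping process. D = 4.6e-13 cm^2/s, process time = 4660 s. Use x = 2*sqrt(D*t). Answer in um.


Step 1: Compute D*t = 4.6e-13 * 4660 = 2.1436e-09 cm^2
Step 2: sqrt(D*t) = 4.6299e-05 cm
Step 3: x = 2 * 4.6299e-05 cm = 9.2598e-05 cm
Step 4: Convert to um (1 cm = 1e4 um): x = 0.926 um


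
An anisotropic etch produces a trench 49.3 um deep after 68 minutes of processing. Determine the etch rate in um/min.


Step 1: Etch rate = depth / time
Step 2: rate = 49.3 / 68
rate = 0.725 um/min


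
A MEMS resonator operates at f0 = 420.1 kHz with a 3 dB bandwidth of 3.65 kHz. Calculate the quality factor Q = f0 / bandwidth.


Step 1: Q = f0 / bandwidth
Step 2: Q = 420.1 / 3.65
Q = 115.1


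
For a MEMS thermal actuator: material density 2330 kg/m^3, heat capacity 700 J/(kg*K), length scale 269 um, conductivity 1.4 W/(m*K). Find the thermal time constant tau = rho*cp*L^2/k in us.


Step 1: Convert L to m: L = 269e-6 m
Step 2: L^2 = (269e-6)^2 = 7.2361e-08 m^2
Step 3: tau = 2330 * 700 * 7.2361e-08 / 1.4 = 8.4300565e-02 s
Step 4: Convert to microseconds (multiply by 1e6).
tau = 84300.565 us


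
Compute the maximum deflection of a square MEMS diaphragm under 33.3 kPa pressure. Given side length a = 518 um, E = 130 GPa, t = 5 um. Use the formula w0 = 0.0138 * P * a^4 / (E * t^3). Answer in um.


Step 1: Convert pressure to compatible units (E is in GPa, so P in GPa).
P = 33.3 kPa = 33.3e-6 GPa
Step 2: Compute numerator: 0.0138 * P * a^4.
a^4 = 518^4 = 71997768976
numerator = 0.0138 * 33.3e-6 * 71997768976 = 3.308585e+04
Step 3: Compute denominator: E * t^3 = 130 * 5^3 = 16250
Step 4: w0 = numerator / denominator = 3.308585e+04 / 16250 = 2.0361 um


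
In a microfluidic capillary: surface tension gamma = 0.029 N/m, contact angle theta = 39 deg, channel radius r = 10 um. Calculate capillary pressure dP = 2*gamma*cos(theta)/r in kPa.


Step 1: cos(39 deg) = 0.7771
Step 2: Convert r to m: r = 10e-6 m
Step 3: dP = 2 * 0.029 * 0.7771 / 10e-6 = 4507.2 Pa
Step 4: Convert Pa to kPa (divide by 1000).
dP = 4.51 kPa


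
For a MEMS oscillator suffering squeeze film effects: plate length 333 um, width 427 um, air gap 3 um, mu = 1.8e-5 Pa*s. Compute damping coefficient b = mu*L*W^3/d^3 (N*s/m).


Step 1: Convert to SI.
L = 333e-6 m, W = 427e-6 m, d = 3e-6 m
Step 2: W^3 = (427e-6)^3 = 7.79e-11 m^3
Step 3: d^3 = (3e-6)^3 = 2.70e-17 m^3
Step 4: b = 1.8e-5 * 333e-6 * 7.79e-11 / 2.70e-17
b = 1.73e-02 N*s/m


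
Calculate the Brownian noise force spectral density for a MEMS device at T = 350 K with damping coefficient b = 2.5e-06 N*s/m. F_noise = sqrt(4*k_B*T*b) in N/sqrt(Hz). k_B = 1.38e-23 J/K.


Step 1: Compute 4 * k_B * T * b
= 4 * 1.38e-23 * 350 * 2.5e-06
= 4.8300e-26 N^2/Hz
Step 2: F_noise = sqrt(4.8300e-26)
F_noise = 2.20e-13 N/sqrt(Hz)


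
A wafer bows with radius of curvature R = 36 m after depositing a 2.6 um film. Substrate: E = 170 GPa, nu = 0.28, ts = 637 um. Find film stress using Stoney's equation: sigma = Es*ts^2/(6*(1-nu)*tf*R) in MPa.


Step 1: Compute numerator: Es * ts^2 = 170 * 637^2 = 68980730 (GPa*um^2)
Step 2: Compute denominator (R in um): 6*(1-nu)*tf*R = 6*0.72*2.6*36e6 = 404352000.0 (um^2)
Step 3: sigma (GPa) = 68980730 / 404352000.0 = 1.70596e-01 GPa
Step 4: Convert to MPa (x1000): sigma = 170.6 MPa


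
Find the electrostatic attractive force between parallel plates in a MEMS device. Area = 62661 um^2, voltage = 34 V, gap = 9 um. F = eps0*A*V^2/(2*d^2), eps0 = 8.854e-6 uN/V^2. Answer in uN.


Step 1: Identify parameters.
eps0 = 8.854e-6 uN/V^2, A = 62661 um^2, V = 34 V, d = 9 um
Step 2: Compute V^2 = 34^2 = 1156
Step 3: Compute d^2 = 9^2 = 81
Step 4: F = 0.5 * 8.854e-6 * 62661 * 1156 / 81
F = 3.959 uN


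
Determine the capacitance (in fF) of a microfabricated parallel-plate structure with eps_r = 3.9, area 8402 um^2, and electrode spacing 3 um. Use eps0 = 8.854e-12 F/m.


Step 1: Convert area to m^2: A = 8402e-12 m^2
Step 2: Convert gap to m: d = 3e-6 m
Step 3: C = eps0 * eps_r * A / d
C = 8.854e-12 * 3.9 * 8402e-12 / 3e-6
Step 4: Convert to fF (multiply by 1e15).
C = 96.71 fF


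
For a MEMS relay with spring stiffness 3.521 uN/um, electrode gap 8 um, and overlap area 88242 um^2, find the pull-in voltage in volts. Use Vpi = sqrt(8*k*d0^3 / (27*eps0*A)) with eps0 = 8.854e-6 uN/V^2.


Step 1: Compute numerator: 8 * k * d0^3 = 8 * 3.521 * 8^3 = 14422.016
Step 2: Compute denominator: 27 * eps0 * A = 27 * 8.854e-6 * 88242 = 21.094956
Step 3: Vpi = sqrt(14422.016 / 21.094956)
Vpi = 26.15 V


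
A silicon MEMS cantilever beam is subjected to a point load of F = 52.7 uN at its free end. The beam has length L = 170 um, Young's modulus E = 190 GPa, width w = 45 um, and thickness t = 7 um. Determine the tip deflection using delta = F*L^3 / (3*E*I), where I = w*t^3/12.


Step 1: Calculate the second moment of area.
I = w * t^3 / 12 = 45 * 7^3 / 12 = 1286.25 um^4
Step 2: Convert E to consistent units (1 GPa = 1000 uN/um^2).
E = 190 GPa = 190000 uN/um^2
Step 3: Calculate tip deflection.
delta = F * L^3 / (3 * E * I)
delta = 52.7 * 170^3 / (3 * 190000 * 1286.25)
delta = 0.3531 um


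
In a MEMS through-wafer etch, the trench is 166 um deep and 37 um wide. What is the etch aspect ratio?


Step 1: AR = depth / width
Step 2: AR = 166 / 37
AR = 4.5


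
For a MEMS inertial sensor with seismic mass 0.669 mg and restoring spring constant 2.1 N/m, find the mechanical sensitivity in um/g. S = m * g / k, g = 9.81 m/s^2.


Step 1: Convert mass: m = 0.669 mg = 6.69e-07 kg
Step 2: S = m * g / k = 6.69e-07 * 9.81 / 2.1
Step 3: S = 3.13e-06 m/g
Step 4: Convert to um/g: S = 3.125 um/g


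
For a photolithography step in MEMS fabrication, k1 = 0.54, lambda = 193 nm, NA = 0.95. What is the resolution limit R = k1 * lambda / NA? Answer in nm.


Step 1: Identify values: k1 = 0.54, lambda = 193 nm, NA = 0.95
Step 2: R = k1 * lambda / NA
R = 0.54 * 193 / 0.95
R = 109.7 nm


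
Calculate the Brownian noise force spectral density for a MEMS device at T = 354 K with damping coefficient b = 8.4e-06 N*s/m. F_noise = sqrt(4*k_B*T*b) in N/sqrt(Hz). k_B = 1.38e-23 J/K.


Step 1: Compute 4 * k_B * T * b
= 4 * 1.38e-23 * 354 * 8.4e-06
= 1.6414e-25 N^2/Hz
Step 2: F_noise = sqrt(1.6414e-25)
F_noise = 4.05e-13 N/sqrt(Hz)


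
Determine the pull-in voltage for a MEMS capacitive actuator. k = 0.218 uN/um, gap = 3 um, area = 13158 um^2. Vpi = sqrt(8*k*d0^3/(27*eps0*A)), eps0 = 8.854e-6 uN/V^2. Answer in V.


Step 1: Compute numerator: 8 * k * d0^3 = 8 * 0.218 * 3^3 = 47.088
Step 2: Compute denominator: 27 * eps0 * A = 27 * 8.854e-6 * 13158 = 3.145525
Step 3: Vpi = sqrt(47.088 / 3.145525)
Vpi = 3.87 V


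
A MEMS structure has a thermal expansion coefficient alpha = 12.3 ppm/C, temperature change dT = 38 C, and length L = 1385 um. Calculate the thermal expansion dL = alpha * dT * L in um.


Step 1: Convert CTE: alpha = 12.3 ppm/C = 12.3e-6 /C
Step 2: dL = 12.3e-6 * 38 * 1385
dL = 0.6473 um


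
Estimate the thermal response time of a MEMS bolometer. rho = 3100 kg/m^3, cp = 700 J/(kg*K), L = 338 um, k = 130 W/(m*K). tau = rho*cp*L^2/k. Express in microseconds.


Step 1: Convert L to m: L = 338e-6 m
Step 2: L^2 = (338e-6)^2 = 1.14244e-07 m^2
Step 3: tau = 3100 * 700 * 1.14244e-07 / 130 = 1.906996e-03 s
Step 4: Convert to microseconds (multiply by 1e6).
tau = 1906.996 us


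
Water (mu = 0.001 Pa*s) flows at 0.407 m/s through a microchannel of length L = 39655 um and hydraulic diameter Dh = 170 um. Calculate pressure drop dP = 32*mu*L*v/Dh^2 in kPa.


Step 1: Convert to SI: L = 39655e-6 m, Dh = 170e-6 m
Step 2: dP = 32 * 0.001 * 39655e-6 * 0.407 / (170e-6)^2
Step 3: dP = 17870.82 Pa
Step 4: Convert to kPa: dP = 17.87 kPa


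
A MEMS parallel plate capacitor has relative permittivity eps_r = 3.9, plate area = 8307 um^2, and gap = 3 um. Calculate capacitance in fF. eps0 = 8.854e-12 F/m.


Step 1: Convert area to m^2: A = 8307e-12 m^2
Step 2: Convert gap to m: d = 3e-6 m
Step 3: C = eps0 * eps_r * A / d
C = 8.854e-12 * 3.9 * 8307e-12 / 3e-6
Step 4: Convert to fF (multiply by 1e15).
C = 95.62 fF


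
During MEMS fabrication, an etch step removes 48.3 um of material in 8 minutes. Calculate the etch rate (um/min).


Step 1: Etch rate = depth / time
Step 2: rate = 48.3 / 8
rate = 6.038 um/min


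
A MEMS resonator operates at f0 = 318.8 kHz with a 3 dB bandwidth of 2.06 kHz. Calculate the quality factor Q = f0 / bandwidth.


Step 1: Q = f0 / bandwidth
Step 2: Q = 318.8 / 2.06
Q = 154.8


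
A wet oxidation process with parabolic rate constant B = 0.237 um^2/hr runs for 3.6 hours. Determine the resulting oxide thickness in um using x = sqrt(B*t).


Step 1: Compute B*t = 0.237 * 3.6 = 0.8532
Step 2: x = sqrt(0.8532)
x = 0.924 um


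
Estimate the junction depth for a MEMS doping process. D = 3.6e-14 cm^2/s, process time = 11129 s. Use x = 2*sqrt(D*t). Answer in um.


Step 1: Compute D*t = 3.6e-14 * 11129 = 4.00644e-10 cm^2
Step 2: sqrt(D*t) = 2e-05 cm
Step 3: x = 2 * 2e-05 cm = 4e-05 cm
Step 4: Convert to um (1 cm = 1e4 um): x = 0.4 um


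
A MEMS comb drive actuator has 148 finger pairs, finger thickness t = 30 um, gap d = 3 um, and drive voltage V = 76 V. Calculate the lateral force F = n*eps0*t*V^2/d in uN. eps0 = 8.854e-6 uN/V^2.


Step 1: Parameters: n=148, eps0=8.854e-6 uN/V^2, t=30 um, V=76 V, d=3 um
Step 2: V^2 = 5776
Step 3: F = 148 * 8.854e-6 * 30 * 5776 / 3
F = 75.688 uN


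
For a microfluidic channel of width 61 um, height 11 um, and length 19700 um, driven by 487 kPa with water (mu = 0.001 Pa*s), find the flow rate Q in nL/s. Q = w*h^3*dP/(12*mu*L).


Step 1: Convert all dimensions to SI (meters).
w = 61e-6 m, h = 11e-6 m, L = 19700e-6 m, dP = 487e3 Pa
Step 2: Q = w * h^3 * dP / (12 * mu * L)
Q = 61e-6 * (11e-6)^3 * 487e3 / (12 * 0.001 * 19700e-6) = 1.6725896e-10 m^3/s
Step 3: Convert Q from m^3/s to nL/s (1 m^3 = 1e12 nL, so multiply by 1e12).
Q = 167.259 nL/s


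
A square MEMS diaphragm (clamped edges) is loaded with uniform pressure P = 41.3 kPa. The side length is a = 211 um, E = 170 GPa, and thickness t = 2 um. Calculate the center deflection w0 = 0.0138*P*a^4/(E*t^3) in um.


Step 1: Convert pressure to compatible units (E is in GPa, so P in GPa).
P = 41.3 kPa = 41.3e-6 GPa
Step 2: Compute numerator: 0.0138 * P * a^4.
a^4 = 211^4 = 1982119441
numerator = 0.0138 * 41.3e-6 * 1982119441 = 1.12969e+03
Step 3: Compute denominator: E * t^3 = 170 * 2^3 = 1360
Step 4: w0 = numerator / denominator = 1.12969e+03 / 1360 = 0.8307 um


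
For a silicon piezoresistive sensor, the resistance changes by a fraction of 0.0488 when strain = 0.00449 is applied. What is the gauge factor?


Step 1: Identify values.
dR/R = 0.0488, strain = 0.00449
Step 2: GF = (dR/R) / strain = 0.0488 / 0.00449
GF = 10.9


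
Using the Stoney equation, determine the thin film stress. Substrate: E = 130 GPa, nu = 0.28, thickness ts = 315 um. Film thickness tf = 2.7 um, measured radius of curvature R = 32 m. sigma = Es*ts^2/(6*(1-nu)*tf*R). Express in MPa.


Step 1: Compute numerator: Es * ts^2 = 130 * 315^2 = 12899250 (GPa*um^2)
Step 2: Compute denominator (R in um): 6*(1-nu)*tf*R = 6*0.72*2.7*32e6 = 373248000.0 (um^2)
Step 3: sigma (GPa) = 12899250 / 373248000.0 = 3.4559e-02 GPa
Step 4: Convert to MPa (x1000): sigma = 34.6 MPa
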